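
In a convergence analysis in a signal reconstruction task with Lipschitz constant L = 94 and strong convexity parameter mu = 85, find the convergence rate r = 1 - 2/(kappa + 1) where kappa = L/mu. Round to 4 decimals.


Step 1: Compute the condition number.
kappa = L/mu = 94/85 = 1.1059
Step 2: Compute the convergence rate.
r = 1 - 2/(kappa + 1) = 1 - 2*mu/(L + mu) = (L - mu)/(L + mu) = 9/179 = 0.0503


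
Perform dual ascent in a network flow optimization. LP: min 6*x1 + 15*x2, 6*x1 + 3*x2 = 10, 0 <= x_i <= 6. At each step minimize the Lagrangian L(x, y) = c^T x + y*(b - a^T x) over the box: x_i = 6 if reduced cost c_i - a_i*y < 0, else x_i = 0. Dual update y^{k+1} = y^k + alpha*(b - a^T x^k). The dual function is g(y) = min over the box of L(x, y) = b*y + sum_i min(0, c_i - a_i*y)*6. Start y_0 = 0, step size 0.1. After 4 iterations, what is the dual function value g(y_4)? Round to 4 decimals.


Dual ascent for LP: min 6*x1 + 15*x2, 6*x1 + 3*x2 = 10, 0 <= x_i <= 6
Step 1: y^k = 0.0, reduced costs: (6.0, 15.0)
  x^k = (0.0, 0.0), subgradient = b - a^T x = 10.0
  y^{k+1} = 0.0 + 0.1*10.0 = 1.0
Step 2: y^k = 1.0, reduced costs: (0.0, 12.0)
  x^k = (0.0, 0.0), subgradient = b - a^T x = 10.0
  y^{k+1} = 1.0 + 0.1*10.0 = 2.0
Step 3: y^k = 2.0, reduced costs: (-6.0, 9.0)
  x^k = (6.0, 0.0), subgradient = b - a^T x = -26.0
  y^{k+1} = 2.0 + 0.1*-26.0 = -0.6
Step 4: y^k = -0.6, reduced costs: (9.6, 16.8)
  x^k = (0.0, 0.0), subgradient = b - a^T x = 10.0
  y^{k+1} = -0.6 + 0.1*10.0 = 0.4
Dual objective at y_4 = 0.4: reduced costs (3.6, 13.8), box minimizer x = (0.0, 0.0)
g(y_4) = b*y + (c1 - a1*y)*x1 + (c2 - a2*y)*x2 = 10*0.4 + 3.6*0.0 + 13.8*0.0 = 4.0 + 0.0 + 0.0 = 4.0


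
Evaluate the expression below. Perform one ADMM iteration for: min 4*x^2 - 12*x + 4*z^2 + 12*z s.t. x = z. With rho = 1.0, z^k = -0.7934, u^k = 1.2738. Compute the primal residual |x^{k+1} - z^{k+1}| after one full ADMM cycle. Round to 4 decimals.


ADMM iteration with rho = 1.0, z^k = -0.7934, u^k = 1.2738
Step 1: x-update.
Minimize 4*x^2 - 12*x + (1.0/2)*(x + 0.7934 + 1.2738)^2
FOC: (2*4 + 1.0)*x = 12 + 1.0*(-0.7934 - 1.2738)
x^{k+1} = 1.1036
Step 2: z-update.
Minimize 4*z^2 + 12*z + (1.0/2)*(1.1036 - z + 1.2738)^2
FOC: (2*4 + 1.0)*z = -12 + 1.0*(1.1036 + 1.2738)
z^{k+1} = -1.0692
Step 3: u-update.
u^{k+1} = 1.2738 + 1.1036 + 1.0692 = 3.4466
Step 4: Primal residual = |1.1036 + 1.0692| = 2.1728


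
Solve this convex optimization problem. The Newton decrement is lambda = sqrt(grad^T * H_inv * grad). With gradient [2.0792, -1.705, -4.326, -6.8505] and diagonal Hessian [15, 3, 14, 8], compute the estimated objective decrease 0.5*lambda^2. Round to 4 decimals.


Step 1: H is diagonal, so H^(-1) * g = [0.1386, -0.5683, -0.309, -0.8563].
Step 2: g^T H^(-1) g = sum_i g_i^2 / H_ii
  = (2.0792)^2/15 + (-1.705)^2/3 + (-4.326)^2/14 + (-6.8505)^2/8
  = 0.2882 + 0.969 + 1.3367 + 5.8662 = 8.4601
Step 3: Objective decrease = 0.5 * g^T H^(-1) g = 4.2301


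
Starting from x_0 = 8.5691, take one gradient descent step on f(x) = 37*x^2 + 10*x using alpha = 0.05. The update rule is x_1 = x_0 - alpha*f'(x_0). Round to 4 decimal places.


We compute the gradient at x_0 and apply the update.
f'(x) = 74*x + 10
f'(8.5691) = 74*8.5691 + 10 = 644.1134
x_1 = 8.5691 - 0.05*644.1134 = -23.6366


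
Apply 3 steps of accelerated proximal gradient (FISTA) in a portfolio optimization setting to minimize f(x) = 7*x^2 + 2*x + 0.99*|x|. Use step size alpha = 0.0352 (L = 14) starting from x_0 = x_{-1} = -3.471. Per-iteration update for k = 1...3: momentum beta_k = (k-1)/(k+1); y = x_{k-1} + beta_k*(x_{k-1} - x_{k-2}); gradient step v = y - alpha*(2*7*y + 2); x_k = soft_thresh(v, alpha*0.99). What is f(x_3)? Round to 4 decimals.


FISTA on f(x) = 7*x^2 + 2*x + 0.99*|x|
L = 14, alpha = 0.0352
Iteration 1: beta = 0.0, y = -3.471 + 0.0*(-3.471 + 3.471) = -3.471
  grad(y) = -46.594, v = y - alpha*grad = -1.8309
  prox(v) = soft_thresh(-1.8309, 0.0348) = -1.796
Iteration 2: beta = 0.3333, y = -1.796 + 0.3333*(-1.796 + 3.471) = -1.2377
  grad(y) = -15.3281, v = y - alpha*grad = -0.6982
  prox(v) = soft_thresh(-0.6982, 0.0348) = -0.6633
Iteration 3: beta = 0.5, y = -0.6633 + 0.5*(-0.6633 + 1.796) = -0.097
  grad(y) = 0.6425, v = y - alpha*grad = -0.1196
  prox(v) = soft_thresh(-0.1196, 0.0348) = -0.0847
f(x_3) = 7*(-0.0847)^2 + 2*(-0.0847) + 0.99*|-0.0847| = -0.0353


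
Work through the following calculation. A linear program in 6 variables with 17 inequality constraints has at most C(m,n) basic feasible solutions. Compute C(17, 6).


Each vertex corresponds to some choice of n active constraints out of m, so the number of vertices is at most C(m, n) = m! / (n!(m-n)!).
m = 17, n = 6
Numerator: 17 * 16 * 15 * 14 * 13 * 12
Denominator: 6! = 720
C(17, 6) = 12376


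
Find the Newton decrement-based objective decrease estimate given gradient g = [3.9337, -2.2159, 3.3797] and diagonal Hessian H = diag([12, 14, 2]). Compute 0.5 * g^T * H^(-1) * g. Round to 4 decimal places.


Step 1: H is diagonal, so H^(-1) * g = [0.3278, -0.1583, 1.6899].
Step 2: g^T H^(-1) g = sum_i g_i^2 / H_ii
  = (3.9337)^2/12 + (-2.2159)^2/14 + (3.3797)^2/2
  = 1.2895 + 0.3507 + 5.7112 = 7.3514
Step 3: Objective decrease = 0.5 * g^T H^(-1) g = 3.6757


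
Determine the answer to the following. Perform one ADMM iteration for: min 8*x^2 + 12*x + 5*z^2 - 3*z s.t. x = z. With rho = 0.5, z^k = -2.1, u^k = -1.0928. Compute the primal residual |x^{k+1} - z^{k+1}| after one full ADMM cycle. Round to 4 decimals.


ADMM iteration with rho = 0.5, z^k = -2.1, u^k = -1.0928
Step 1: x-update.
Minimize 8*x^2 + 12*x + (0.5/2)*(x + 2.1 - 1.0928)^2
FOC: (2*8 + 0.5)*x = -12 + 0.5*(-2.1 + 1.0928)
x^{k+1} = -0.7578
Step 2: z-update.
Minimize 5*z^2 - 3*z + (0.5/2)*(-0.7578 - z - 1.0928)^2
FOC: (2*5 + 0.5)*z = 3 + 0.5*(-0.7578 - 1.0928)
z^{k+1} = 0.1976
Step 3: u-update.
u^{k+1} = -1.0928 - 0.7578 - 0.1976 = -2.0482
Step 4: Primal residual = |-0.7578 - 0.1976| = 0.9554


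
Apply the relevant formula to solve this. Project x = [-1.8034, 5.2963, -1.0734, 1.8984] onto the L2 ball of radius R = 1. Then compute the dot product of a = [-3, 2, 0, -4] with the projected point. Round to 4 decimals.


Step 1: Compute ||x|| (intermediates to 6 decimals).
||x|| = sqrt((-1.8034)^2 + 5.2963^2 + (-1.0734)^2 + 1.8984^2) = 6.004928
Step 2: Project.
Since ||x|| > R, scale = R/||x|| = 1/6.004928 = 0.16653, proj(x) = scale * x
proj(x) = [-0.30032, 0.881993, -0.178753, 0.316141]
Step 3: Dot product.
a^T * proj(x) = -3*(-0.30032) + 2*0.881993 + 0*(-0.178753) - 4*0.316141 = 1.4004


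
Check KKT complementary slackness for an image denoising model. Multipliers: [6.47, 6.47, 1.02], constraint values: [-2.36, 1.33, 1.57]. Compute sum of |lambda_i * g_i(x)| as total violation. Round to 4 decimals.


KKT complementary slackness check:
lambda_1 * g_1 = 6.47 * -2.36 = -15.2692
lambda_2 * g_2 = 6.47 * 1.33 = 8.6051
lambda_3 * g_3 = 1.02 * 1.57 = 1.6014
Total violation = 15.2692 + 8.6051 + 1.6014 = 25.4757


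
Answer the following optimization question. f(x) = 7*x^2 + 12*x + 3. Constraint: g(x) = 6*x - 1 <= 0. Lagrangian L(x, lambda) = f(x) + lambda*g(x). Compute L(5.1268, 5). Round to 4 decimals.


Step 1: Evaluate f(x).
f(5.1268) = 7*5.1268^2 + 12*5.1268 + 3 = 248.5101
Step 2: Evaluate g(x).
g(5.1268) = 6*5.1268 - 1 = 29.7608
Step 3: Compute Lagrangian.
L = 248.5101 + 5*29.7608 = 397.3141


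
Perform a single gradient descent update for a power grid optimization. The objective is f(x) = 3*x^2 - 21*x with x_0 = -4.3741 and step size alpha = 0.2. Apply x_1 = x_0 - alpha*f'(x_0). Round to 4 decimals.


We compute the gradient at x_0 and apply the update.
f'(x) = 6*x - 21
f'(-4.3741) = 6*-4.3741 - 21 = -47.2446
x_1 = -4.3741 - 0.2*-47.2446 = 5.0748


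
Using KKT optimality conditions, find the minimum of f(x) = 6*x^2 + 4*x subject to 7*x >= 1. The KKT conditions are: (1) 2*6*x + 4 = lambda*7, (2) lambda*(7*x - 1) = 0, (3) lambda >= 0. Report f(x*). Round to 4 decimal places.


Step 1: Try lambda = 0 (constraint inactive).
x_unc = -4/(2*6) = -0.3333
Check: 7*-0.3333 = -2.3331 < 1 -- violated!
Step 2: Constraint must be active: 7*x = 1
x* = 1/7 = 0.1429 (rounded; the exact value 1/7 is used below)
lambda = (2*6*(1/7) + 4)/7 = 0.8163
Step 3: Compute optimal value.
f(x*) = 6*(1/7)^2 + 4*(1/7) = 0.6939


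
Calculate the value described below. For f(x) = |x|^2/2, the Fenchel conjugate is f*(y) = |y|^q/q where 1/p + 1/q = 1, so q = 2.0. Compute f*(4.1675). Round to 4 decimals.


The conjugate exponent q satisfies 1/p + 1/q = 1.
p = 2, so q = 2/(2 - 1) = 2.0
|y|^q = 4.1675^2.0 = 17.3681
f*(4.1675) = 17.3681 / 2.0 = 8.684


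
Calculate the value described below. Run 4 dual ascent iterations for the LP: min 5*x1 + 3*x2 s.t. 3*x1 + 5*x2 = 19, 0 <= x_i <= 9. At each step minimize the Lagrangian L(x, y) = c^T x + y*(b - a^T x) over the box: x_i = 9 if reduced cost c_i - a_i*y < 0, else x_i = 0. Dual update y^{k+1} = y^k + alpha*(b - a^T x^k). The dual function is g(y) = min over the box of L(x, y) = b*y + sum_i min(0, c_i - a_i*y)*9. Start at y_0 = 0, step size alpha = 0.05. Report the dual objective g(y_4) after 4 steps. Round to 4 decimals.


Dual ascent for LP: min 5*x1 + 3*x2, 3*x1 + 5*x2 = 19, 0 <= x_i <= 9
Step 1: y^k = 0.0, reduced costs: (5.0, 3.0)
  x^k = (0.0, 0.0), subgradient = b - a^T x = 19.0
  y^{k+1} = 0.0 + 0.05*19.0 = 0.95
Step 2: y^k = 0.95, reduced costs: (2.15, -1.75)
  x^k = (0.0, 9.0), subgradient = b - a^T x = -26.0
  y^{k+1} = 0.95 + 0.05*-26.0 = -0.35
Step 3: y^k = -0.35, reduced costs: (6.05, 4.75)
  x^k = (0.0, 0.0), subgradient = b - a^T x = 19.0
  y^{k+1} = -0.35 + 0.05*19.0 = 0.6
Step 4: y^k = 0.6, reduced costs: (3.2, 0.0)
  x^k = (0.0, 0.0), subgradient = b - a^T x = 19.0
  y^{k+1} = 0.6 + 0.05*19.0 = 1.55
Dual objective at y_4 = 1.55: reduced costs (0.35, -4.75), box minimizer x = (0.0, 9.0)
g(y_4) = b*y + (c1 - a1*y)*x1 + (c2 - a2*y)*x2 = 19*1.55 + 0.35*0.0 + (-4.75)*9.0 = 29.45 + 0.0 - 42.75 = -13.3


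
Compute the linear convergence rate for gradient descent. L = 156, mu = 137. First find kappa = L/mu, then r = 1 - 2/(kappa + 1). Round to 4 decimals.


Step 1: Compute the condition number.
kappa = L/mu = 156/137 = 1.1387
Step 2: Compute the convergence rate.
r = 1 - 2/(kappa + 1) = 1 - 2*mu/(L + mu) = (L - mu)/(L + mu) = 19/293 = 0.0648


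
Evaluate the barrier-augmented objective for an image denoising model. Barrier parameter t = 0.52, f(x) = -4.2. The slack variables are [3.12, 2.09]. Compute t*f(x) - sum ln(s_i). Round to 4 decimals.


Step 1: Compute log-barrier.
ln values: [1.1378, 0.7372]
phi = -(1.1378 + 0.7372) = -1.875
Step 2: Compute augmented objective.
t*f(x) = 0.52*-4.2 = -2.184
Total = -2.184 - 1.875 = -4.059


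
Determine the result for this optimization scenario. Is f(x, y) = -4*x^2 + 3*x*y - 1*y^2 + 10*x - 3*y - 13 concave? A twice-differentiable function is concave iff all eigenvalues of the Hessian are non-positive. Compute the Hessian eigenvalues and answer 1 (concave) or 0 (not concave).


The Hessian of f(x,y) = -4*x^2 + 3*x*y - 1*y^2 + 10*x - 3*y - 13 is:
H = [[-8, 3], [3, -2]]
Trace = -8 - 2 = -10
Determinant = -8*-2 - (3)^2 = 7
Discriminant = (-10)^2 - 4*7 = 72.0
Eigenvalues: lambda_1 = -9.2426, lambda_2 = -0.7574
The function is concave.

1


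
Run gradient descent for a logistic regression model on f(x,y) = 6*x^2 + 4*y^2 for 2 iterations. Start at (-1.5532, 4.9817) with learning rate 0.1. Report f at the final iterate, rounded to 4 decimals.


Gradient descent on f(x,y) = 6*x^2 + 4*y^2.
Starting point: (-1.5532, 4.9817), alpha = 0.1
Step 1: grad_x = 2*6*-1.5532 = -18.6384, grad_y = 2*4*4.9817 = 39.8536
  x_1 = -1.5532 - 0.1*-18.6384 = 0.3106
  y_1 = 4.9817 - 0.1*39.8536 = 0.9963
Step 2: grad_x = 2*6*0.3106 = 3.7277, grad_y = 2*4*0.9963 = 7.9707
  x_2 = 0.3106 - 0.1*3.7277 = -0.0621
  y_2 = 0.9963 - 0.1*7.9707 = 0.1993
f(-0.0621, 0.1993) = 6*(-0.0621)^2 + 4*0.1993^2 = 0.182


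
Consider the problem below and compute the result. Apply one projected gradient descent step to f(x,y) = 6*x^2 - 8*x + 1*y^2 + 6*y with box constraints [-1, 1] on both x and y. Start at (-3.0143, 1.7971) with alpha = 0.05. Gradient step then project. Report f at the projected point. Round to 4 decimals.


Step 1: Compute gradient at (-3.0143, 1.7971).
grad_x = 2*6*-3.0143 - 8 = -44.1716
grad_y = 2*1*1.7971 + 6 = 9.5942
Step 2: Gradient step.
x_raw = -3.0143 - 0.05*-44.1716 = -0.8057
y_raw = 1.7971 - 0.05*9.5942 = 1.3174
Step 3: Project onto [-1, 1].
x_proj = clip(-0.8057) = -0.8057
y_proj = clip(1.3174) = 1.0
Step 4: Evaluate f.
f(-0.8057, 1.0) = 17.3409


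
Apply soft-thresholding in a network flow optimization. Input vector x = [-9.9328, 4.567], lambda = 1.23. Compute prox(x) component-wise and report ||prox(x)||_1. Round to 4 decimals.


Soft-thresholding with lambda = 1.23:
prox(-9.9328) = sign(-9.9328)*max(|-9.9328| - 1.23, 0) = -8.7028
prox(4.567) = sign(4.567)*max(|4.567| - 1.23, 0) = 3.337
prox(x) = [-8.7028, 3.337]
||prox(x)||_1 = 8.7028 + 3.337 = 12.0398


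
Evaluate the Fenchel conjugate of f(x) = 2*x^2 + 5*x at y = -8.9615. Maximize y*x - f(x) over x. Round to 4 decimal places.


f*(y) = sup_x {y*x - a*x^2 - b*x} = sup_x {(y-b)*x - a*x^2}
FOC: (y - b) - 2a*x = 0 => x* = (y - b)/(2a)
x* = (-8.9615 - 5)/(2*2) = -3.4904
f*(-8.9615) = (y-b)^2/(4a) = (-8.9615 - 5)^2/(4*2)
= 194.9235/8 = 24.3654


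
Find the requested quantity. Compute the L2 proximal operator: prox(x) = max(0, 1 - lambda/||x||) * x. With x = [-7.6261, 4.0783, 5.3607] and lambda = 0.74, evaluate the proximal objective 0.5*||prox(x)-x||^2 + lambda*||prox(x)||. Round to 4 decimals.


Step 1: Compute ||x||.
||x|| = 10.1748
Step 2: Compute scaling factor.
scale = max(0, 1 - 0.74/10.1748) = 0.9273
Step 3: prox(x) = [-7.0715, 3.7817, 4.9708]
||prox(x)|| = 9.4348
Step 4: Proximal objective.
0.5*||prox-x||^2 = 0.2738
lambda*||prox|| = 6.9818
Total = 7.2556


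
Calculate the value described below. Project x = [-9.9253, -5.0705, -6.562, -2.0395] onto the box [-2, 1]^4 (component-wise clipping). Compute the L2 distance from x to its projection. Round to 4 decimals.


Project each component onto [-2, 1].
clip(-9.9253) = -2.0, clip(-5.0705) = -2.0, clip(-6.562) = -2.0, clip(-2.0395) = -2.0
Projection = [-2.0, -2.0, -2.0, -2.0]
Squared diffs: [62.8104, 9.428, 20.8118, 0.0016]
Distance = sqrt(93.0518) = 9.6463


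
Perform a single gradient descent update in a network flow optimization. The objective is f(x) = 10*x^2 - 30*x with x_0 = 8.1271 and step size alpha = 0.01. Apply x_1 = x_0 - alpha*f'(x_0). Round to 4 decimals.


We compute the gradient at x_0 and apply the update.
f'(x) = 20*x - 30
f'(8.1271) = 20*8.1271 - 30 = 132.542
x_1 = 8.1271 - 0.01*132.542 = 6.8017


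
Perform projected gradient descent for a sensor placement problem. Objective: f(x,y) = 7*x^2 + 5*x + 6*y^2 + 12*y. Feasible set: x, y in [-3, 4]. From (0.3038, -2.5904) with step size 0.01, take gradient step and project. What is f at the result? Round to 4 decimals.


Step 1: Compute gradient at (0.3038, -2.5904).
grad_x = 2*7*0.3038 + 5 = 9.2532
grad_y = 2*6*-2.5904 + 12 = -19.0848
Step 2: Gradient step.
x_raw = 0.3038 - 0.01*9.2532 = 0.2113
y_raw = -2.5904 - 0.01*-19.0848 = -2.3996
Step 3: Project onto [-3, 4].
x_proj = clip(0.2113) = 0.2113
y_proj = clip(-2.3996) = -2.3996
Step 4: Evaluate f.
f(0.2113, -2.3996) = 7.1213


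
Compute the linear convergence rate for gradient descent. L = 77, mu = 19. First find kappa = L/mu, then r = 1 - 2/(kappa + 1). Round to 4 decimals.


Step 1: Compute the condition number.
kappa = L/mu = 77/19 = 4.0526
Step 2: Compute the convergence rate.
r = 1 - 2/(kappa + 1) = 1 - 2*mu/(L + mu) = (L - mu)/(L + mu) = 58/96 = 0.6042


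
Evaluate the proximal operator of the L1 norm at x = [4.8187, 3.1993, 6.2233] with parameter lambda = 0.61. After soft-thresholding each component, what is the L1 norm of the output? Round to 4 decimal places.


Soft-thresholding with lambda = 0.61:
prox(4.8187) = sign(4.8187)*max(|4.8187| - 0.61, 0) = 4.2087
prox(3.1993) = sign(3.1993)*max(|3.1993| - 0.61, 0) = 2.5893
prox(6.2233) = sign(6.2233)*max(|6.2233| - 0.61, 0) = 5.6133
prox(x) = [4.2087, 2.5893, 5.6133]
||prox(x)||_1 = 4.2087 + 2.5893 + 5.6133 = 12.4113


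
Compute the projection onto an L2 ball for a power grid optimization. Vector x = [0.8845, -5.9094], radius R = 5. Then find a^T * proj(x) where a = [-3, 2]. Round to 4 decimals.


Step 1: Compute ||x|| (intermediates to 6 decimals).
||x|| = sqrt(0.8845^2 + (-5.9094)^2) = 5.975228
Step 2: Project.
Since ||x|| > R, scale = R/||x|| = 5/5.975228 = 0.836788, proj(x) = scale * x
proj(x) = [0.740139, -4.944915]
Step 3: Dot product.
a^T * proj(x) = -3*0.740139 + 2*(-4.944915) = -12.1102


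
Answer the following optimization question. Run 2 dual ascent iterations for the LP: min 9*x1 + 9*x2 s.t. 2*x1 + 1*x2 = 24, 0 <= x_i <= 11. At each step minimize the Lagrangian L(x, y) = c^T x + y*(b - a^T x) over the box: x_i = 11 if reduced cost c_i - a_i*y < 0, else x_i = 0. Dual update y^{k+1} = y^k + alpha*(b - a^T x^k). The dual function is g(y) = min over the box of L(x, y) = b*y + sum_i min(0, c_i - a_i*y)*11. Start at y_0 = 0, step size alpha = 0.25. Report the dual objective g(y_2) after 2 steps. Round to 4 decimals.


Dual ascent for LP: min 9*x1 + 9*x2, 2*x1 + 1*x2 = 24, 0 <= x_i <= 11
Step 1: y^k = 0.0, reduced costs: (9.0, 9.0)
  x^k = (0.0, 0.0), subgradient = b - a^T x = 24.0
  y^{k+1} = 0.0 + 0.25*24.0 = 6.0
Step 2: y^k = 6.0, reduced costs: (-3.0, 3.0)
  x^k = (11.0, 0.0), subgradient = b - a^T x = 2.0
  y^{k+1} = 6.0 + 0.25*2.0 = 6.5
Dual objective at y_2 = 6.5: reduced costs (-4.0, 2.5), box minimizer x = (11.0, 0.0)
g(y_2) = b*y + (c1 - a1*y)*x1 + (c2 - a2*y)*x2 = 24*6.5 + (-4.0)*11.0 + 2.5*0.0 = 156.0 - 44.0 + 0.0 = 112.0


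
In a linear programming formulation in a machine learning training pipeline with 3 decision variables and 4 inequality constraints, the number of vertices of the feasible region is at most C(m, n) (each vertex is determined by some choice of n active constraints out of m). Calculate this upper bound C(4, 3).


Each vertex corresponds to some choice of n active constraints out of m, so the number of vertices is at most C(m, n) = m! / (n!(m-n)!).
m = 4, n = 3
Numerator: 4 * 3 * 2
Denominator: 3! = 6
C(4, 3) = 4


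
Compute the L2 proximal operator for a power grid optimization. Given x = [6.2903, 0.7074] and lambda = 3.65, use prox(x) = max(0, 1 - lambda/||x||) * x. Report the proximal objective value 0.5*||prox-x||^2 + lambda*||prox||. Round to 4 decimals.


Step 1: Compute ||x||.
||x|| = 6.33
Step 2: Compute scaling factor.
scale = max(0, 1 - 3.65/6.33) = 0.4234
Step 3: prox(x) = [2.6632, 0.2995]
||prox(x)|| = 2.68
Step 4: Proximal objective.
0.5*||prox-x||^2 = 6.6613
lambda*||prox|| = 9.782
Total = 16.4431


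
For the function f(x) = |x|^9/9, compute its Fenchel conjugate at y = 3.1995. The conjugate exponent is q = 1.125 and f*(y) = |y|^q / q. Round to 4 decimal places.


The conjugate exponent q satisfies 1/p + 1/q = 1.
p = 9, so q = 9/(9 - 1) = 1.125
|y|^q = 3.1995^1.125 = 3.7001
f*(3.1995) = 3.7001 / 1.125 = 3.289


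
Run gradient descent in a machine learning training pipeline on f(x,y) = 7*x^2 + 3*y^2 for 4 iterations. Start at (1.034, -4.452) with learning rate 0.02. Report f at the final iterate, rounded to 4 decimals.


Gradient descent on f(x,y) = 7*x^2 + 3*y^2.
Starting point: (1.034, -4.452), alpha = 0.02
Step 1: grad_x = 2*7*1.034 = 14.476, grad_y = 2*3*-4.452 = -26.712
  x_1 = 1.034 - 0.02*14.476 = 0.7445
  y_1 = -4.452 - 0.02*-26.712 = -3.9178
Step 2: grad_x = 2*7*0.7445 = 10.4227, grad_y = 2*3*-3.9178 = -23.5066
  x_2 = 0.7445 - 0.02*10.4227 = 0.536
  y_2 = -3.9178 - 0.02*-23.5066 = -3.4476
Step 3: grad_x = 2*7*0.536 = 7.5044, grad_y = 2*3*-3.4476 = -20.6858
  x_3 = 0.536 - 0.02*7.5044 = 0.3859
  y_3 = -3.4476 - 0.02*-20.6858 = -3.0339
Step 4: grad_x = 2*7*0.3859 = 5.4031, grad_y = 2*3*-3.0339 = -18.2035
  x_4 = 0.3859 - 0.02*5.4031 = 0.2779
  y_4 = -3.0339 - 0.02*-18.2035 = -2.6698
f(0.2779, -2.6698) = 7*0.2779^2 + 3*(-2.6698)^2 = 21.9247


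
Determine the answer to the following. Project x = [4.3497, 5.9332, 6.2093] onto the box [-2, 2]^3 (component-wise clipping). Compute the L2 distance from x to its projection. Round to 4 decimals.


Project each component onto [-2, 2].
clip(4.3497) = 2.0, clip(5.9332) = 2.0, clip(6.2093) = 2.0
Projection = [2.0, 2.0, 2.0]
Squared diffs: [5.5211, 15.4701, 17.7182]
Distance = sqrt(38.7094) = 6.2217


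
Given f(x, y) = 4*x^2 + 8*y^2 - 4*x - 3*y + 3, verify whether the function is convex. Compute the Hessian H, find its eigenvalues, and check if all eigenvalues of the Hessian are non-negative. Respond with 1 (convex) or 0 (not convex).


The Hessian of f(x,y) = 4*x^2 + 8*y^2 - 4*x - 3*y + 3 is:
H = [[8, 0], [0, 16]]
Trace = 8 + 16 = 24
Determinant = 8*16 - (0)^2 = 128
Discriminant = (24)^2 - 4*128 = 64.0
Eigenvalues: lambda_1 = 8.0, lambda_2 = 16.0
The function is convex.

1


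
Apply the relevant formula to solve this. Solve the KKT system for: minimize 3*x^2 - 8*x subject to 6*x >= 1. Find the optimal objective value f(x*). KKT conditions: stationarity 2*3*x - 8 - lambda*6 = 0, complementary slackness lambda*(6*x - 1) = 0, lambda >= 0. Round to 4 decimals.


Step 1: Try lambda = 0 (constraint inactive).
Stationarity: 2*3*x - 8 = 0
x* = 8/(2*3) = 4/3 = 1.3333 (rounded; the exact value 4/3 is used below)
Check constraint: 6*1.3333 = 7.9998 >= 1 -- satisfied.
Step 2: Compute optimal value.
f(x*) = 3*(4/3)^2 - 8*(4/3) = -5.3333


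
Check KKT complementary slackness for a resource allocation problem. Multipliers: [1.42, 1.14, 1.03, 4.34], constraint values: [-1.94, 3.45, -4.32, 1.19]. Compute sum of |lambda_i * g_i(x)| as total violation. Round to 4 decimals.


KKT complementary slackness check:
lambda_1 * g_1 = 1.42 * -1.94 = -2.7548
lambda_2 * g_2 = 1.14 * 3.45 = 3.933
lambda_3 * g_3 = 1.03 * -4.32 = -4.4496
lambda_4 * g_4 = 4.34 * 1.19 = 5.1646
Total violation = 2.7548 + 3.933 + 4.4496 + 5.1646 = 16.302


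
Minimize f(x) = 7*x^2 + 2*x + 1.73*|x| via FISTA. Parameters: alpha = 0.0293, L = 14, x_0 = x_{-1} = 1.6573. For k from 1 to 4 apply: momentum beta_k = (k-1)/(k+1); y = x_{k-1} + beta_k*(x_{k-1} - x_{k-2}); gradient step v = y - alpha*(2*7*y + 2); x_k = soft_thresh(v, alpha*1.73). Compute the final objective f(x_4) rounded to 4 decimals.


FISTA on f(x) = 7*x^2 + 2*x + 1.73*|x|
L = 14, alpha = 0.0293
Iteration 1: beta = 0.0, y = 1.6573 + 0.0*(1.6573 - 1.6573) = 1.6573
  grad(y) = 25.2022, v = y - alpha*grad = 0.9189
  prox(v) = soft_thresh(0.9189, 0.0507) = 0.8682
Iteration 2: beta = 0.3333, y = 0.8682 + 0.3333*(0.8682 - 1.6573) = 0.6051
  grad(y) = 10.4721, v = y - alpha*grad = 0.2983
  prox(v) = soft_thresh(0.2983, 0.0507) = 0.2476
Iteration 3: beta = 0.5, y = 0.2476 + 0.5*(0.2476 - 0.8682) = -0.0627
  grad(y) = 1.1229, v = y - alpha*grad = -0.0956
  prox(v) = soft_thresh(-0.0956, 0.0507) = -0.0449
Iteration 4: beta = 0.6, y = -0.0449 + 0.6*(-0.0449 - 0.2476) = -0.2204
  grad(y) = -1.085, v = y - alpha*grad = -0.1886
  prox(v) = soft_thresh(-0.1886, 0.0507) = -0.1379
f(x_4) = 7*(-0.1379)^2 + 2*(-0.1379) + 1.73*|-0.1379| = 0.0958


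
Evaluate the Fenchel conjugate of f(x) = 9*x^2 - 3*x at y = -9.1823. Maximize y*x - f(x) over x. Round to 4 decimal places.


f*(y) = sup_x {y*x - a*x^2 - b*x} = sup_x {(y-b)*x - a*x^2}
FOC: (y - b) - 2a*x = 0 => x* = (y - b)/(2a)
x* = (-9.1823 + 3)/(2*9) = -0.3435
f*(-9.1823) = (y-b)^2/(4a) = (-9.1823 + 3)^2/(4*9)
= 38.2208/36 = 1.0617


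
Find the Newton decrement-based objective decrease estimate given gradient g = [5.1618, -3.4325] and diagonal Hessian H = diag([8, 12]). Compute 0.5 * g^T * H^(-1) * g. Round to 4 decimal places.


Step 1: H is diagonal, so H^(-1) * g = [0.6452, -0.286].
Step 2: g^T H^(-1) g = sum_i g_i^2 / H_ii
  = (5.1618)^2/8 + (-3.4325)^2/12
  = 3.3305 + 0.9818 = 4.3124
Step 3: Objective decrease = 0.5 * g^T H^(-1) g = 2.1562


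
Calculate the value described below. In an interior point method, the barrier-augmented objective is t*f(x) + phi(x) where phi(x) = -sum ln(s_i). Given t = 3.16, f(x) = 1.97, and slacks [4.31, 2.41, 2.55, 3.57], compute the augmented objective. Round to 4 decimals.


Step 1: Compute log-barrier.
ln values: [1.4609, 0.8796, 0.9361, 1.2726]
phi = -(1.4609 + 0.8796 + 0.9361 + 1.2726) = -4.5492
Step 2: Compute augmented objective.
t*f(x) = 3.16*1.97 = 6.2252
Total = 6.2252 - 4.5492 = 1.676


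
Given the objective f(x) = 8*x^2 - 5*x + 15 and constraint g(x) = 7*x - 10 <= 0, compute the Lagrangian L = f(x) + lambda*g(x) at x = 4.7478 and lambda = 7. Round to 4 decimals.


Step 1: Evaluate f(x).
f(4.7478) = 8*4.7478^2 - 5*4.7478 + 15 = 171.5938
Step 2: Evaluate g(x).
g(4.7478) = 7*4.7478 - 10 = 23.2346
Step 3: Compute Lagrangian.
L = 171.5938 + 7*23.2346 = 334.236


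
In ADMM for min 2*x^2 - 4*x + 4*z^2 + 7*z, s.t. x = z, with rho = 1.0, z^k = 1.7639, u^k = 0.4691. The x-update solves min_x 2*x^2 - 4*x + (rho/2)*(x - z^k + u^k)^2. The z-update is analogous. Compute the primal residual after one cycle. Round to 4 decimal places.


ADMM iteration with rho = 1.0, z^k = 1.7639, u^k = 0.4691
Step 1: x-update.
Minimize 2*x^2 - 4*x + (1.0/2)*(x - 1.7639 + 0.4691)^2
FOC: (2*2 + 1.0)*x = 4 + 1.0*(1.7639 - 0.4691)
x^{k+1} = 1.059
Step 2: z-update.
Minimize 4*z^2 + 7*z + (1.0/2)*(1.059 - z + 0.4691)^2
FOC: (2*4 + 1.0)*z = -7 + 1.0*(1.059 + 0.4691)
z^{k+1} = -0.608
Step 3: u-update.
u^{k+1} = 0.4691 + 1.059 + 0.608 = 2.1361
Step 4: Primal residual = |1.059 + 0.608| = 1.667


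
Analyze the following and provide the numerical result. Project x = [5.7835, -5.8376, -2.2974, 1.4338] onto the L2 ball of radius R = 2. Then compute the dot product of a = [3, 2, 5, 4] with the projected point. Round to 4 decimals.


Step 1: Compute ||x|| (intermediates to 6 decimals).
||x|| = sqrt(5.7835^2 + (-5.8376)^2 + (-2.2974)^2 + 1.4338^2) = 8.652183
Step 2: Project.
Since ||x|| > R, scale = R/||x|| = 2/8.652183 = 0.231156, proj(x) = scale * x
proj(x) = [1.336891, -1.349396, -0.531058, 0.331431]
Step 3: Dot product.
a^T * proj(x) = 3*1.336891 + 2*(-1.349396) + 5*(-0.531058) + 4*0.331431 = -0.0177


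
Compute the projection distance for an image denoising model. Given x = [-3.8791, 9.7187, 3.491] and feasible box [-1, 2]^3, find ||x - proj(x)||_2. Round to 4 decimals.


Project each component onto [-1, 2].
clip(-3.8791) = -1.0, clip(9.7187) = 2.0, clip(3.491) = 2.0
Projection = [-1.0, 2.0, 2.0]
Squared diffs: [8.2892, 59.5783, 2.2231]
Distance = sqrt(70.0906) = 8.372


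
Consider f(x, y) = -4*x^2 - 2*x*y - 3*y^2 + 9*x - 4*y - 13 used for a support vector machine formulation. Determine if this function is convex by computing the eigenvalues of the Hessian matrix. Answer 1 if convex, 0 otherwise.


The Hessian of f(x,y) = -4*x^2 - 2*x*y - 3*y^2 + 9*x - 4*y - 13 is:
H = [[-8, -2], [-2, -6]]
Trace = -8 - 6 = -14
Determinant = -8*-6 - (-2)^2 = 44
Discriminant = (-14)^2 - 4*44 = 20.0
Eigenvalues: lambda_1 = -9.2361, lambda_2 = -4.7639
The function is not convex.

0


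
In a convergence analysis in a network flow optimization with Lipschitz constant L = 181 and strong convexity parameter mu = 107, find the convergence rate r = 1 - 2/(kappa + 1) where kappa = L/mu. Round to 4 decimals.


Step 1: Compute the condition number.
kappa = L/mu = 181/107 = 1.6916
Step 2: Compute the convergence rate.
r = 1 - 2/(kappa + 1) = 1 - 2*mu/(L + mu) = (L - mu)/(L + mu) = 74/288 = 0.2569


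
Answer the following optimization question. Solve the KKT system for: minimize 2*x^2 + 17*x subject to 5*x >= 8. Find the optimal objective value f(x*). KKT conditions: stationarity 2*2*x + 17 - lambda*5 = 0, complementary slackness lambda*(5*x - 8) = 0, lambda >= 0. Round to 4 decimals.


Step 1: Try lambda = 0 (constraint inactive).
x_unc = -17/(2*2) = -4.25
Check: 5*-4.25 = -21.25 < 8 -- violated!
Step 2: Constraint must be active: 5*x = 8
x* = 8/5 = 1.6
lambda = (2*2*1.6 + 17)/5 = 4.68
Step 3: Compute optimal value.
f(x*) = 2*1.6^2 + 17*1.6 = 32.32


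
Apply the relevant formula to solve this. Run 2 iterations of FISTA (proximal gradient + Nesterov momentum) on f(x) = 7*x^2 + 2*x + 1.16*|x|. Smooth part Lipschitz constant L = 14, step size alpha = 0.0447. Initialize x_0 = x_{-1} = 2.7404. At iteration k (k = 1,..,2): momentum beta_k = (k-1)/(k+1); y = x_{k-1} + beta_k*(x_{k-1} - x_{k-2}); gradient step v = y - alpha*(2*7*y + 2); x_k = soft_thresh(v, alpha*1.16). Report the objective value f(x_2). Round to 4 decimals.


FISTA on f(x) = 7*x^2 + 2*x + 1.16*|x|
L = 14, alpha = 0.0447
Iteration 1: beta = 0.0, y = 2.7404 + 0.0*(2.7404 - 2.7404) = 2.7404
  grad(y) = 40.3656, v = y - alpha*grad = 0.9361
  prox(v) = soft_thresh(0.9361, 0.0519) = 0.8842
Iteration 2: beta = 0.3333, y = 0.8842 + 0.3333*(0.8842 - 2.7404) = 0.2655
  grad(y) = 5.7166, v = y - alpha*grad = 0.0099
  prox(v) = soft_thresh(0.0099, 0.0519) = 0.0
f(x_2) = 7*0.0^2 + 2*0.0 + 1.16*|0.0| = 0.0


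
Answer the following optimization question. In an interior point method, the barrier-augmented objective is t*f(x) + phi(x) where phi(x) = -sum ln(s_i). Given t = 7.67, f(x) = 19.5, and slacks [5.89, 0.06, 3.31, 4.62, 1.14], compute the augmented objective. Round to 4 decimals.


Step 1: Compute log-barrier.
ln values: [1.7733, -2.8134, 1.1969, 1.5304, 0.131]
phi = -(1.7733 - 2.8134 + 1.1969 + 1.5304 + 0.131) = -1.8182
Step 2: Compute augmented objective.
t*f(x) = 7.67*19.5 = 149.565
Total = 149.565 - 1.8182 = 147.7468


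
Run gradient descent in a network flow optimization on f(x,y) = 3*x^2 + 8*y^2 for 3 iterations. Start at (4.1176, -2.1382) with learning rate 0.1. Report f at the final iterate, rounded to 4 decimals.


Gradient descent on f(x,y) = 3*x^2 + 8*y^2.
Starting point: (4.1176, -2.1382), alpha = 0.1
Step 1: grad_x = 2*3*4.1176 = 24.7056, grad_y = 2*8*-2.1382 = -34.2112
  x_1 = 4.1176 - 0.1*24.7056 = 1.647
  y_1 = -2.1382 - 0.1*-34.2112 = 1.2829
Step 2: grad_x = 2*3*1.647 = 9.8822, grad_y = 2*8*1.2829 = 20.5267
  x_2 = 1.647 - 0.1*9.8822 = 0.6588
  y_2 = 1.2829 - 0.1*20.5267 = -0.7698
Step 3: grad_x = 2*3*0.6588 = 3.9529, grad_y = 2*8*-0.7698 = -12.316
  x_3 = 0.6588 - 0.1*3.9529 = 0.2635
  y_3 = -0.7698 - 0.1*-12.316 = 0.4619
f(0.2635, 0.4619) = 3*0.2635^2 + 8*0.4619^2 = 1.9148


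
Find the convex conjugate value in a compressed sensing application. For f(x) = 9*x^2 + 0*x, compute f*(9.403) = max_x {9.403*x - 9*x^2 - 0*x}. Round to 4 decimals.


f*(y) = sup_x {y*x - a*x^2 - b*x} = sup_x {(y-b)*x - a*x^2}
FOC: (y - b) - 2a*x = 0 => x* = (y - b)/(2a)
x* = (9.403 - 0)/(2*9) = 0.5224
f*(9.403) = (y-b)^2/(4a) = (9.403 - 0)^2/(4*9)
= 88.4164/36 = 2.456


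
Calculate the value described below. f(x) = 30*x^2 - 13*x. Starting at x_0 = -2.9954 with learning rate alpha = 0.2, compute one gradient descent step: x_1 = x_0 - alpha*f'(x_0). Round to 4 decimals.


We compute the gradient at x_0 and apply the update.
f'(x) = 60*x - 13
f'(-2.9954) = 60*-2.9954 - 13 = -192.724
x_1 = -2.9954 - 0.2*-192.724 = 35.5494


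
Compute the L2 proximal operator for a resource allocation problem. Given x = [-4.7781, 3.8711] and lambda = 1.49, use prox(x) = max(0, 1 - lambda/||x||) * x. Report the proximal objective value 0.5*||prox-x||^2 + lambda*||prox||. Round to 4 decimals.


Step 1: Compute ||x||.
||x|| = 6.1494
Step 2: Compute scaling factor.
scale = max(0, 1 - 1.49/6.1494) = 0.7577
Step 3: prox(x) = [-3.6204, 2.9331]
||prox(x)|| = 4.6594
Step 4: Proximal objective.
0.5*||prox-x||^2 = 1.1101
lambda*||prox|| = 6.9425
Total = 8.0526


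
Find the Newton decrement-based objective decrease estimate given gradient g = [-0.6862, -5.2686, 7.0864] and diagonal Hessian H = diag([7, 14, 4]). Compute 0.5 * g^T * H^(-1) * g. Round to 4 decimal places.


Step 1: H is diagonal, so H^(-1) * g = [-0.098, -0.3763, 1.7716].
Step 2: g^T H^(-1) g = sum_i g_i^2 / H_ii
  = (-0.6862)^2/7 + (-5.2686)^2/14 + (7.0864)^2/4
  = 0.0673 + 1.9827 + 12.5543 = 14.6043
Step 3: Objective decrease = 0.5 * g^T H^(-1) g = 7.3021


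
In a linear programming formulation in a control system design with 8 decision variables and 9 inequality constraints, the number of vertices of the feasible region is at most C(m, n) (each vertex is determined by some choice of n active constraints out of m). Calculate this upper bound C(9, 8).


Each vertex corresponds to some choice of n active constraints out of m, so the number of vertices is at most C(m, n) = m! / (n!(m-n)!).
m = 9, n = 8
Numerator: 9 * 8 * 7 * 6 * 5 * 4 * 3 * 2
Denominator: 8! = 40320
C(9, 8) = 9


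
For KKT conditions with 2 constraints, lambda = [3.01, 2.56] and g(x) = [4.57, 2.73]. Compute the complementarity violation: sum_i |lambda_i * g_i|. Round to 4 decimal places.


KKT complementary slackness check:
lambda_1 * g_1 = 3.01 * 4.57 = 13.7557
lambda_2 * g_2 = 2.56 * 2.73 = 6.9888
Total violation = 13.7557 + 6.9888 = 20.7445


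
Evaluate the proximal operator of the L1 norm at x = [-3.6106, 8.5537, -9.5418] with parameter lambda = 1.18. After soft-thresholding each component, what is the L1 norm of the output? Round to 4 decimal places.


Soft-thresholding with lambda = 1.18:
prox(-3.6106) = sign(-3.6106)*max(|-3.6106| - 1.18, 0) = -2.4306
prox(8.5537) = sign(8.5537)*max(|8.5537| - 1.18, 0) = 7.3737
prox(-9.5418) = sign(-9.5418)*max(|-9.5418| - 1.18, 0) = -8.3618
prox(x) = [-2.4306, 7.3737, -8.3618]
||prox(x)||_1 = 2.4306 + 7.3737 + 8.3618 = 18.1661


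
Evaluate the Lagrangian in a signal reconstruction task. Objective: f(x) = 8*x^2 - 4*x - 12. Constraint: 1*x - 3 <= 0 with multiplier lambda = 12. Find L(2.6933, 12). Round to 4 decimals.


Step 1: Evaluate f(x).
f(2.6933) = 8*2.6933^2 - 4*2.6933 - 12 = 35.2577
Step 2: Evaluate g(x).
g(2.6933) = 1*2.6933 - 3 = -0.3067
Step 3: Compute Lagrangian.
L = 35.2577 + 12*-0.3067 = 31.5773


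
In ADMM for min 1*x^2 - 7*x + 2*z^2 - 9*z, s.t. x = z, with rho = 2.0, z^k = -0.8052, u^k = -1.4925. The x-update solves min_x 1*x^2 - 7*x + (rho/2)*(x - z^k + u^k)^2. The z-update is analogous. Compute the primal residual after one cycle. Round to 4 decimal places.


ADMM iteration with rho = 2.0, z^k = -0.8052, u^k = -1.4925
Step 1: x-update.
Minimize 1*x^2 - 7*x + (2.0/2)*(x + 0.8052 - 1.4925)^2
FOC: (2*1 + 2.0)*x = 7 + 2.0*(-0.8052 + 1.4925)
x^{k+1} = 2.0937
Step 2: z-update.
Minimize 2*z^2 - 9*z + (2.0/2)*(2.0937 - z - 1.4925)^2
FOC: (2*2 + 2.0)*z = 9 + 2.0*(2.0937 - 1.4925)
z^{k+1} = 1.7004
Step 3: u-update.
u^{k+1} = -1.4925 + 2.0937 - 1.7004 = -1.0992
Step 4: Primal residual = |2.0937 - 1.7004| = 0.3933


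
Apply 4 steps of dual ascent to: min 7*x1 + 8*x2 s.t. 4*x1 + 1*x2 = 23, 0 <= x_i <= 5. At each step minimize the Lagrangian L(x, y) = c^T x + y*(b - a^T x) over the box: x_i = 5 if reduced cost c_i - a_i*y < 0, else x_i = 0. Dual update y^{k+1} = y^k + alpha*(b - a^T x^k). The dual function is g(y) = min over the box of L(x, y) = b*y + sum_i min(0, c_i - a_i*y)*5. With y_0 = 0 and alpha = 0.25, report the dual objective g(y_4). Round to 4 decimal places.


Dual ascent for LP: min 7*x1 + 8*x2, 4*x1 + 1*x2 = 23, 0 <= x_i <= 5
Step 1: y^k = 0.0, reduced costs: (7.0, 8.0)
  x^k = (0.0, 0.0), subgradient = b - a^T x = 23.0
  y^{k+1} = 0.0 + 0.25*23.0 = 5.75
Step 2: y^k = 5.75, reduced costs: (-16.0, 2.25)
  x^k = (5.0, 0.0), subgradient = b - a^T x = 3.0
  y^{k+1} = 5.75 + 0.25*3.0 = 6.5
Step 3: y^k = 6.5, reduced costs: (-19.0, 1.5)
  x^k = (5.0, 0.0), subgradient = b - a^T x = 3.0
  y^{k+1} = 6.5 + 0.25*3.0 = 7.25
Step 4: y^k = 7.25, reduced costs: (-22.0, 0.75)
  x^k = (5.0, 0.0), subgradient = b - a^T x = 3.0
  y^{k+1} = 7.25 + 0.25*3.0 = 8.0
Dual objective at y_4 = 8.0: reduced costs (-25.0, 0.0), box minimizer x = (5.0, 0.0)
g(y_4) = b*y + (c1 - a1*y)*x1 + (c2 - a2*y)*x2 = 23*8.0 + (-25.0)*5.0 + 0.0*0.0 = 184.0 - 125.0 + 0.0 = 59.0


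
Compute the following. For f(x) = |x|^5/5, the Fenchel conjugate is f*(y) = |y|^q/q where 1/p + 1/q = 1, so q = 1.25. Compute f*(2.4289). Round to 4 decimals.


The conjugate exponent q satisfies 1/p + 1/q = 1.
p = 5, so q = 5/(5 - 1) = 1.25
|y|^q = 2.4289^1.25 = 3.0322
f*(2.4289) = 3.0322 / 1.25 = 2.4258


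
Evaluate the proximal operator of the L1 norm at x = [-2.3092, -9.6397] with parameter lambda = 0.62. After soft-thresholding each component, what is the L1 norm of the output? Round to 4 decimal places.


Soft-thresholding with lambda = 0.62:
prox(-2.3092) = sign(-2.3092)*max(|-2.3092| - 0.62, 0) = -1.6892
prox(-9.6397) = sign(-9.6397)*max(|-9.6397| - 0.62, 0) = -9.0197
prox(x) = [-1.6892, -9.0197]
||prox(x)||_1 = 1.6892 + 9.0197 = 10.7089


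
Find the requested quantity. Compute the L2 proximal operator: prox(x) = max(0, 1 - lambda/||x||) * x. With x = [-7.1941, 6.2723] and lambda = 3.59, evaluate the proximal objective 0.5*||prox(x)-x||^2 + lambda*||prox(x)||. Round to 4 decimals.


Step 1: Compute ||x||.
||x|| = 9.5445
Step 2: Compute scaling factor.
scale = max(0, 1 - 3.59/9.5445) = 0.6239
Step 3: prox(x) = [-4.4882, 3.9131]
||prox(x)|| = 5.9545
Step 4: Proximal objective.
0.5*||prox-x||^2 = 6.4441
lambda*||prox|| = 21.3767
Total = 27.8206


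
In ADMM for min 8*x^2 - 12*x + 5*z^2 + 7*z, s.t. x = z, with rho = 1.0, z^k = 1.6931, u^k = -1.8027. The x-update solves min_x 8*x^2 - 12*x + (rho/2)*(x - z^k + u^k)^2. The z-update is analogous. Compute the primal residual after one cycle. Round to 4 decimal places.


ADMM iteration with rho = 1.0, z^k = 1.6931, u^k = -1.8027
Step 1: x-update.
Minimize 8*x^2 - 12*x + (1.0/2)*(x - 1.6931 - 1.8027)^2
FOC: (2*8 + 1.0)*x = 12 + 1.0*(1.6931 + 1.8027)
x^{k+1} = 0.9115
Step 2: z-update.
Minimize 5*z^2 + 7*z + (1.0/2)*(0.9115 - z - 1.8027)^2
FOC: (2*5 + 1.0)*z = -7 + 1.0*(0.9115 - 1.8027)
z^{k+1} = -0.7174
Step 3: u-update.
u^{k+1} = -1.8027 + 0.9115 + 0.7174 = -0.1738
Step 4: Primal residual = |0.9115 + 0.7174| = 1.6289


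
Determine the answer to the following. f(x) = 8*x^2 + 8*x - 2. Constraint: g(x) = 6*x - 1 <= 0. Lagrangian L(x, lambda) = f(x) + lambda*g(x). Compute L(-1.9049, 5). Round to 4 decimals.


Step 1: Evaluate f(x).
f(-1.9049) = 8*(-1.9049)^2 + 8*(-1.9049) - 2 = 11.79
Step 2: Evaluate g(x).
g(-1.9049) = 6*-1.9049 - 1 = -12.4294
Step 3: Compute Lagrangian.
L = 11.79 + 5*-12.4294 = -50.357


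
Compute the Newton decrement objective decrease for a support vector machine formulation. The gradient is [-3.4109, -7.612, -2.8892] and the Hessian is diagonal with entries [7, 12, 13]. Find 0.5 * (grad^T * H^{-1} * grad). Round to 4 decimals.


Step 1: H is diagonal, so H^(-1) * g = [-0.4873, -0.6343, -0.2222].
Step 2: g^T H^(-1) g = sum_i g_i^2 / H_ii
  = (-3.4109)^2/7 + (-7.612)^2/12 + (-2.8892)^2/13
  = 1.662 + 4.8285 + 0.6421 = 7.1327
Step 3: Objective decrease = 0.5 * g^T H^(-1) g = 3.5663


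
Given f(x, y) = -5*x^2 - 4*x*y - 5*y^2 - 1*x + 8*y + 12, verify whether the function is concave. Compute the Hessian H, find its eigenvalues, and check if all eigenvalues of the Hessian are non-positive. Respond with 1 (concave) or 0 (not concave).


The Hessian of f(x,y) = -5*x^2 - 4*x*y - 5*y^2 - 1*x + 8*y + 12 is:
H = [[-10, -4], [-4, -10]]
Trace = -10 - 10 = -20
Determinant = -10*-10 - (-4)^2 = 84
Discriminant = (-20)^2 - 4*84 = 64.0
Eigenvalues: lambda_1 = -14.0, lambda_2 = -6.0
The function is concave.

1


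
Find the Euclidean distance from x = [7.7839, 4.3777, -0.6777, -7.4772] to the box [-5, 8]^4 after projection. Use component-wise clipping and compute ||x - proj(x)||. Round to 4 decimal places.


Project each component onto [-5, 8].
clip(7.7839) = 7.7839, clip(4.3777) = 4.3777, clip(-0.6777) = -0.6777, clip(-7.4772) = -5.0
Projection = [7.7839, 4.3777, -0.6777, -5.0]
Squared diffs: [0.0, 0.0, 0.0, 6.1365]
Distance = sqrt(6.1365) = 2.4772


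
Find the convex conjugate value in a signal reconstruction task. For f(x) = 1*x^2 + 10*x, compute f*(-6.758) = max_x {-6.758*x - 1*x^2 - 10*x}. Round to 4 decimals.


f*(y) = sup_x {y*x - a*x^2 - b*x} = sup_x {(y-b)*x - a*x^2}
FOC: (y - b) - 2a*x = 0 => x* = (y - b)/(2a)
x* = (-6.758 - 10)/(2*1) = -8.379
f*(-6.758) = (y-b)^2/(4a) = (-6.758 - 10)^2/(4*1)
= 280.8306/4 = 70.2076


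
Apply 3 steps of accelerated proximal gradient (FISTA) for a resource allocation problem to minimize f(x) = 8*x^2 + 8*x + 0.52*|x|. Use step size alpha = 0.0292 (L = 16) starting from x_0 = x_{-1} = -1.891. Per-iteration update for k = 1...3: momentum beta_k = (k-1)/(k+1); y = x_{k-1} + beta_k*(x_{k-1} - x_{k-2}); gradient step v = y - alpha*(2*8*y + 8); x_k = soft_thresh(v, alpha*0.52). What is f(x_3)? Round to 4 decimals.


FISTA on f(x) = 8*x^2 + 8*x + 0.52*|x|
L = 16, alpha = 0.0292
Iteration 1: beta = 0.0, y = -1.891 + 0.0*(-1.891 + 1.891) = -1.891
  grad(y) = -22.256, v = y - alpha*grad = -1.2411
  prox(v) = soft_thresh(-1.2411, 0.0152) = -1.2259
Iteration 2: beta = 0.3333, y = -1.2259 + 0.3333*(-1.2259 + 1.891) = -1.0043
  grad(y) = -8.0681, v = y - alpha*grad = -0.7687
  prox(v) = soft_thresh(-0.7687, 0.0152) = -0.7535
Iteration 3: beta = 0.5, y = -0.7535 + 0.5*(-0.7535 + 1.2259) = -0.5173
  grad(y) = -0.2761, v = y - alpha*grad = -0.5092
  prox(v) = soft_thresh(-0.5092, 0.0152) = -0.494
f(x_3) = 8*(-0.494)^2 + 8*(-0.494) + 0.52*|-0.494| = -1.7428
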